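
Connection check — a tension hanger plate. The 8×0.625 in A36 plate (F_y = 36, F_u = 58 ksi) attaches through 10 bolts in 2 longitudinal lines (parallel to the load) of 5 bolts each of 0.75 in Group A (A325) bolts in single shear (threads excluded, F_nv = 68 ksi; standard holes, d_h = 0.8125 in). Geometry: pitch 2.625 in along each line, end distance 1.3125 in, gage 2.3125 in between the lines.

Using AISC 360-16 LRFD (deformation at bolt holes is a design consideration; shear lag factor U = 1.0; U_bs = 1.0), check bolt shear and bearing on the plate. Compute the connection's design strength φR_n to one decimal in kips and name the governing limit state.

Bolt shear: A_b = π(0.75)²/4 = 0.44179 in². φR_n = 0.75 × 68 × 0.44179 × 10 × 1 = 225.3 kips.
Bearing (0.625 in plate, F_u = 58 ksi): end bolts L_c = 1.3125 − 0.8125/2 = 0.90625, R_n = min(1.2×0.90625×0.625×58, 2.4×0.75×0.625×58) = 39.422 kips/bolt; interior L_c = 2.625 − 0.8125 = 1.8125, R_n = 65.25 kips/bolt. φR_n = 0.75 × (2×39.422 + 8×65.25) = 450.6 kips.
Governing: min(225.3, 450.6) = 225.3 kips → bolt shear.

225.3 kips (bolt shear governs)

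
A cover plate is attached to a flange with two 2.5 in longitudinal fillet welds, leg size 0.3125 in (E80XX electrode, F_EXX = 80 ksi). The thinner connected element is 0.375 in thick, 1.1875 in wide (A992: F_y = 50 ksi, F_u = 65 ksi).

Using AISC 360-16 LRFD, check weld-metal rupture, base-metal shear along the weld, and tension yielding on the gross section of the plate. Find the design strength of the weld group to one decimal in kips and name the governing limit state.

Weld metal: throat = 0.707×0.3125 = 0.22094 in, L = 2×2.5 = 5 in. φR_n = 0.75 × 0.6 × 80 × 0.22094 × 5 = 39.8 kips.
Base metal shear (0.375 in plate): yield φR_n = 1.0×0.6×50×0.375×5 = 56.3 kips; rupture φR_n = 0.75×0.6×65×0.375×5 = 54.8 kips; take 54.8 kips (rupture).
Tension yield (gross): A_g = 1.1875×0.375 = 0.44531 in². φR_n = 0.90 × 50 × 0.44531 = 20.0 kips.
Governing: min(39.8, 54.8, 20.0) = 20.0 kips → gross-section yield.

20.0 kips (gross-section yield governs)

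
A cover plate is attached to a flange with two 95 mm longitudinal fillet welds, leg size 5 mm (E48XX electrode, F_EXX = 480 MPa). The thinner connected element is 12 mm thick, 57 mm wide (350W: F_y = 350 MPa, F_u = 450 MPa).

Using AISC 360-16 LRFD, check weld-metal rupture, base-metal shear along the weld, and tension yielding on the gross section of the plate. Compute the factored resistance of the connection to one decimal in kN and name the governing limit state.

Weld metal: throat = 0.707×5 = 3.535 mm, L = 2×95 = 190 mm. φR_n = 0.75 × 0.6 × 480 × 3.535 × 190 = 145.1 kN.
Base metal shear (12 mm plate): yield φR_n = 1.0×0.6×350×12×190 = 478.8 kN; rupture φR_n = 0.75×0.6×450×12×190 = 461.7 kN; take 461.7 kN (rupture).
Tension yield (gross): A_g = 57×12 = 684 mm². φR_n = 0.90 × 350 × 684 = 215.5 kN.
Governing: min(145.1, 461.7, 215.5) = 145.1 kN → weld metal.

145.1 kN (weld metal governs)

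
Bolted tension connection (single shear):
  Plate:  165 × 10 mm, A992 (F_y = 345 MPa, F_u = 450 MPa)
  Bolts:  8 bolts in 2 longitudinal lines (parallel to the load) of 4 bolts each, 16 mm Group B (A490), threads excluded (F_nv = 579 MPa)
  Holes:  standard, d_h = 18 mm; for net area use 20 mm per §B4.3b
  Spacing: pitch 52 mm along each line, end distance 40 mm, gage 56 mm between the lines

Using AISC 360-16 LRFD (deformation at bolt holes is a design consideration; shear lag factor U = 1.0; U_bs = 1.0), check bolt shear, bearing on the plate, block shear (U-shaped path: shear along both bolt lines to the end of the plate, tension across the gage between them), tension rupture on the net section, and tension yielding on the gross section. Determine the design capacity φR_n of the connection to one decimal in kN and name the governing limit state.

Bolt shear: A_b = π(16)²/4 = 201.06 mm². φR_n = 0.75 × 579 × 201.06 × 8 × 1 = 698.5 kN.
Bearing (10 mm plate, F_u = 450 MPa): end bolts L_c = 40 − 18/2 = 31, R_n = min(1.2×31×10×450, 2.4×16×10×450) = 167.4 kN/bolt; interior L_c = 52 − 18 = 34, R_n = 172.8 kN/bolt. φR_n = 0.75 × (2×167.4 + 6×172.8) = 1028.7 kN.
Block shear: shear path 2×[40+3×52] = 2×196 mm, A_gv = 3920, A_nv = 2×(196 − 3.5×20)×10 = 2520 mm²; tension across gage: (56 − 1×20)×10 = 360 mm². R_n = min(0.6×450×2520, 0.6×345×3920) + 1.0×450×360 = min(680.4, 811.44) + 162 = 842.4 kN. φR_n = 0.75 × 842.4 = 631.8 kN.
Tension rupture (net): A_n = (165 − 2×20)×10 = 1250 mm² (U = 1.0, A_e = A_n). φR_n = 0.75 × 450 × 1250 = 421.9 kN.
Tension yield (gross): A_g = 165×10 = 1650 mm². φR_n = 0.90 × 345 × 1650 = 512.3 kN.
Governing: min(698.5, 1028.7, 631.8, 421.9, 512.3) = 421.9 kN → net-section rupture.

421.9 kN (net-section rupture governs)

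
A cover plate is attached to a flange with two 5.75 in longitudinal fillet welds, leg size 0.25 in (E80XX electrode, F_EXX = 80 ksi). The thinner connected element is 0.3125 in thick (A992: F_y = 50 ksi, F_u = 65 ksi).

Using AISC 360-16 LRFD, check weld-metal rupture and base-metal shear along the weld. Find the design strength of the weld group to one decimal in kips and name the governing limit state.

73.2 kips (weld metal governs)

Weld metal: throat = 0.707×0.25 = 0.17675 in, L = 2×5.75 = 11.5 in. φR_n = 0.75 × 0.6 × 80 × 0.17675 × 11.5 = 73.2 kips.
Base metal shear (0.3125 in plate): yield φR_n = 1.0×0.6×50×0.3125×11.5 = 107.8 kips; rupture φR_n = 0.75×0.6×65×0.3125×11.5 = 105.1 kips; take 105.1 kips (rupture).
Governing: min(73.2, 105.1) = 73.2 kips → weld metal.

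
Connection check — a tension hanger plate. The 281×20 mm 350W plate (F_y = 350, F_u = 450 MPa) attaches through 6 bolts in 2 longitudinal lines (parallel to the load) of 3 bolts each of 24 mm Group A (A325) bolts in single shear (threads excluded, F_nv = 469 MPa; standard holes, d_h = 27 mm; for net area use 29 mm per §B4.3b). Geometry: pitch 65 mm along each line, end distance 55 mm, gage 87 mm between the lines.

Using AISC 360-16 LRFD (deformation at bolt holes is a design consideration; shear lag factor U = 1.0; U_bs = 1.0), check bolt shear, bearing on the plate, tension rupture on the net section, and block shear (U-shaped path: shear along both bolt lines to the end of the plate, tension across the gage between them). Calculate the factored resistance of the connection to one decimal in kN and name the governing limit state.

954.8 kN (bolt shear governs)

Bolt shear: A_b = π(24)²/4 = 452.39 mm². φR_n = 0.75 × 469 × 452.39 × 6 × 1 = 954.8 kN.
Bearing (20 mm plate, F_u = 450 MPa): end bolts L_c = 55 − 27/2 = 41.5, R_n = min(1.2×41.5×20×450, 2.4×24×20×450) = 448.2 kN/bolt; interior L_c = 65 − 27 = 38, R_n = 410.4 kN/bolt. φR_n = 0.75 × (2×448.2 + 4×410.4) = 1903.5 kN.
Tension rupture (net): A_n = (281 − 2×29)×20 = 4460 mm² (U = 1.0, A_e = A_n). φR_n = 0.75 × 450 × 4460 = 1505.3 kN.
Block shear: shear path 2×[55+2×65] = 2×185 mm, A_gv = 7400, A_nv = 2×(185 − 2.5×29)×20 = 4500 mm²; tension across gage: (87 − 1×29)×20 = 1160 mm². R_n = min(0.6×450×4500, 0.6×350×7400) + 1.0×450×1160 = min(1215, 1554) + 522 = 1737 kN. φR_n = 0.75 × 1737 = 1302.8 kN.
Governing: min(954.8, 1903.5, 1505.3, 1302.8) = 954.8 kN → bolt shear.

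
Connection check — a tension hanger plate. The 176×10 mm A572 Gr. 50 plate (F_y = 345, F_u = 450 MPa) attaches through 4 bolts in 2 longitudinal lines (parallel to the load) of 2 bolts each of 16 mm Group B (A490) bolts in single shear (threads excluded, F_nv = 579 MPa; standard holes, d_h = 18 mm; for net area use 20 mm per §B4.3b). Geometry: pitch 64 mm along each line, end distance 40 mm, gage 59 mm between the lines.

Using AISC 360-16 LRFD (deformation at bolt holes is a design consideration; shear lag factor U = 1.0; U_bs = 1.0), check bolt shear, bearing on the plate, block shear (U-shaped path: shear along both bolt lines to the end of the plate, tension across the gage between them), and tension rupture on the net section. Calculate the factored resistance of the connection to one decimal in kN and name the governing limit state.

Bolt shear: A_b = π(16)²/4 = 201.06 mm². φR_n = 0.75 × 579 × 201.06 × 4 × 1 = 349.2 kN.
Bearing (10 mm plate, F_u = 450 MPa): end bolts L_c = 40 − 18/2 = 31, R_n = min(1.2×31×10×450, 2.4×16×10×450) = 167.4 kN/bolt; interior L_c = 64 − 18 = 46, R_n = 172.8 kN/bolt. φR_n = 0.75 × (2×167.4 + 2×172.8) = 510.3 kN.
Block shear: shear path 2×[40+1×64] = 2×104 mm, A_gv = 2080, A_nv = 2×(104 − 1.5×20)×10 = 1480 mm²; tension across gage: (59 − 1×20)×10 = 390 mm². R_n = min(0.6×450×1480, 0.6×345×2080) + 1.0×450×390 = min(399.6, 430.56) + 175.5 = 575.1 kN. φR_n = 0.75 × 575.1 = 431.3 kN.
Tension rupture (net): A_n = (176 − 2×20)×10 = 1360 mm² (U = 1.0, A_e = A_n). φR_n = 0.75 × 450 × 1360 = 459.0 kN.
Governing: min(349.2, 510.3, 431.3, 459.0) = 349.2 kN → bolt shear.

349.2 kN (bolt shear governs)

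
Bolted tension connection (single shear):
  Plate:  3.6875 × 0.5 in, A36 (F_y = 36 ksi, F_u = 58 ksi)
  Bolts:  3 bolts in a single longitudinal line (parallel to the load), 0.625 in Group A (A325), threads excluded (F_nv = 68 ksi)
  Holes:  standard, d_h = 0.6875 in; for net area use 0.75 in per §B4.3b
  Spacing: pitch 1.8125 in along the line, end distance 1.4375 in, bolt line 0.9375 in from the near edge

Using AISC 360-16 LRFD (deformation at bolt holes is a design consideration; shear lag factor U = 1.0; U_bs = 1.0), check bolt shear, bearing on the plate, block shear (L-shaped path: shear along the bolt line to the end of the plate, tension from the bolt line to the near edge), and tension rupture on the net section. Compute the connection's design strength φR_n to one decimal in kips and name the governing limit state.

46.9 kips (bolt shear governs)

Bolt shear: A_b = π(0.625)²/4 = 0.3068 in². φR_n = 0.75 × 68 × 0.3068 × 3 × 1 = 46.9 kips.
Bearing (0.5 in plate, F_u = 58 ksi): end bolts L_c = 1.4375 − 0.6875/2 = 1.09375, R_n = min(1.2×1.09375×0.5×58, 2.4×0.625×0.5×58) = 38.063 kips/bolt; interior L_c = 1.8125 − 0.6875 = 1.125, R_n = 39.15 kips/bolt. φR_n = 0.75 × (1×38.063 + 2×39.15) = 87.3 kips.
Block shear: shear path 1×[1.4375+2×1.8125] = 1×5.0625 in, A_gv = 2.5313, A_nv = 1×(5.0625 − 2.5×0.75)×0.5 = 1.5938 in²; tension to near edge: (0.9375 − 0.5×0.75)×0.5 = 0.28125 in². R_n = min(0.6×58×1.5938, 0.6×36×2.5313) + 1.0×58×0.28125 = min(55.464, 54.676) + 16.313 = 70.989 kips. φR_n = 0.75 × 70.989 = 53.2 kips.
Tension rupture (net): A_n = (3.6875 − 1×0.75)×0.5 = 1.4688 in² (U = 1.0, A_e = A_n). φR_n = 0.75 × 58 × 1.4688 = 63.9 kips.
Governing: min(46.9, 87.3, 53.2, 63.9) = 46.9 kips → bolt shear.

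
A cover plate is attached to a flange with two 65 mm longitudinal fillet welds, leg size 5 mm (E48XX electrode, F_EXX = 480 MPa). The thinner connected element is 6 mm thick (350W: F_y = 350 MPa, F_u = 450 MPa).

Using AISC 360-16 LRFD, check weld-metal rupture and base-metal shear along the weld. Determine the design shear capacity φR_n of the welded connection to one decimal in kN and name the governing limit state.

99.3 kN (weld metal governs)

Weld metal: throat = 0.707×5 = 3.535 mm, L = 2×65 = 130 mm. φR_n = 0.75 × 0.6 × 480 × 3.535 × 130 = 99.3 kN.
Base metal shear (6 mm plate): yield φR_n = 1.0×0.6×350×6×130 = 163.8 kN; rupture φR_n = 0.75×0.6×450×6×130 = 158.0 kN; take 158.0 kN (rupture).
Governing: min(99.3, 158.0) = 99.3 kN → weld metal.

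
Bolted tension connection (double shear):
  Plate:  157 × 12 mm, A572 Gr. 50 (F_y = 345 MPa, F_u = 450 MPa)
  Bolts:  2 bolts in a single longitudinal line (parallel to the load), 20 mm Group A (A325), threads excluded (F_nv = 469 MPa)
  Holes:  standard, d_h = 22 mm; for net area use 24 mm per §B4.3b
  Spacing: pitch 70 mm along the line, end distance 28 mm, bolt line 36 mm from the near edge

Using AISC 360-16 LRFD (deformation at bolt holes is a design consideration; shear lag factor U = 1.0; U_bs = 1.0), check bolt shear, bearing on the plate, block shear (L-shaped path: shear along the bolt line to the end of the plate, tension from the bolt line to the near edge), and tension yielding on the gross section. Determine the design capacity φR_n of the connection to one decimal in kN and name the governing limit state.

Bolt shear: A_b = π(20)²/4 = 314.16 mm². φR_n = 0.75 × 469 × 314.16 × 2 × 2 = 442.0 kN.
Bearing (12 mm plate, F_u = 450 MPa): end bolts L_c = 28 − 22/2 = 17, R_n = min(1.2×17×12×450, 2.4×20×12×450) = 110.16 kN/bolt; interior L_c = 70 − 22 = 48, R_n = 259.2 kN/bolt. φR_n = 0.75 × (1×110.16 + 1×259.2) = 277.0 kN.
Block shear: shear path 1×[28+1×70] = 1×98 mm, A_gv = 1176, A_nv = 1×(98 − 1.5×24)×12 = 744 mm²; tension to near edge: (36 − 0.5×24)×12 = 288 mm². R_n = min(0.6×450×744, 0.6×345×1176) + 1.0×450×288 = min(200.88, 243.43) + 129.6 = 330.48 kN. φR_n = 0.75 × 330.48 = 247.9 kN.
Tension yield (gross): A_g = 157×12 = 1884 mm². φR_n = 0.90 × 345 × 1884 = 585.0 kN.
Governing: min(442.0, 277.0, 247.9, 585.0) = 247.9 kN → block shear.

247.9 kN (block shear governs)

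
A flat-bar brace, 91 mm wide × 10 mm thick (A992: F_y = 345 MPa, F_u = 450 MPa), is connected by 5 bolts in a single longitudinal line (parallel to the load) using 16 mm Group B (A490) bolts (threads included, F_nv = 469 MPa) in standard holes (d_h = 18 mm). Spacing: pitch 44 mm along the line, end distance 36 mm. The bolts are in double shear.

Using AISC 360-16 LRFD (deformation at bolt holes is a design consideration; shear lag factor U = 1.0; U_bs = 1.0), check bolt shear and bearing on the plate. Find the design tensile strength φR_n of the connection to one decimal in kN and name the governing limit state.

530.6 kN (bearing governs)

Bolt shear: A_b = π(16)²/4 = 201.06 mm². φR_n = 0.75 × 469 × 201.06 × 5 × 2 = 707.2 kN.
Bearing (10 mm plate, F_u = 450 MPa): end bolts L_c = 36 − 18/2 = 27, R_n = min(1.2×27×10×450, 2.4×16×10×450) = 145.8 kN/bolt; interior L_c = 44 − 18 = 26, R_n = 140.4 kN/bolt. φR_n = 0.75 × (1×145.8 + 4×140.4) = 530.6 kN.
Governing: min(707.2, 530.6) = 530.6 kN → bearing.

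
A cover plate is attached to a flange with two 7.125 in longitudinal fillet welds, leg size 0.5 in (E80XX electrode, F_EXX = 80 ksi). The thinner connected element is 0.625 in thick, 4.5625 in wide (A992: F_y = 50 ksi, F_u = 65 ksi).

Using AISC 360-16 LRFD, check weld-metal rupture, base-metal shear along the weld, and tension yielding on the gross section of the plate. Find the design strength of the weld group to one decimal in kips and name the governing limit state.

Weld metal: throat = 0.707×0.5 = 0.3535 in, L = 2×7.125 = 14.25 in. φR_n = 0.75 × 0.6 × 80 × 0.3535 × 14.25 = 181.3 kips.
Base metal shear (0.625 in plate): yield φR_n = 1.0×0.6×50×0.625×14.25 = 267.2 kips; rupture φR_n = 0.75×0.6×65×0.625×14.25 = 260.5 kips; take 260.5 kips (rupture).
Tension yield (gross): A_g = 4.5625×0.625 = 2.8516 in². φR_n = 0.90 × 50 × 2.8516 = 128.3 kips.
Governing: min(181.3, 260.5, 128.3) = 128.3 kips → gross-section yield.

128.3 kips (gross-section yield governs)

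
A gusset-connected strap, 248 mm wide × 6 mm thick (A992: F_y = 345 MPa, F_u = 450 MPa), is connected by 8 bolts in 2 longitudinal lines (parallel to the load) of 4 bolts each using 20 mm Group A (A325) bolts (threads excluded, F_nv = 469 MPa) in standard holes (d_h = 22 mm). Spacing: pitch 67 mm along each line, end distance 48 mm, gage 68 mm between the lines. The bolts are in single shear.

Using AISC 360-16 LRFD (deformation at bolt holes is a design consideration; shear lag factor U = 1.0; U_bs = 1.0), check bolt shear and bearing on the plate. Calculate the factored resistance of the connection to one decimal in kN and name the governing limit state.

763.0 kN (bearing governs)

Bolt shear: A_b = π(20)²/4 = 314.16 mm². φR_n = 0.75 × 469 × 314.16 × 8 × 1 = 884.0 kN.
Bearing (6 mm plate, F_u = 450 MPa): end bolts L_c = 48 − 22/2 = 37, R_n = min(1.2×37×6×450, 2.4×20×6×450) = 119.88 kN/bolt; interior L_c = 67 − 22 = 45, R_n = 129.6 kN/bolt. φR_n = 0.75 × (2×119.88 + 6×129.6) = 763.0 kN.
Governing: min(884.0, 763.0) = 763.0 kN → bearing.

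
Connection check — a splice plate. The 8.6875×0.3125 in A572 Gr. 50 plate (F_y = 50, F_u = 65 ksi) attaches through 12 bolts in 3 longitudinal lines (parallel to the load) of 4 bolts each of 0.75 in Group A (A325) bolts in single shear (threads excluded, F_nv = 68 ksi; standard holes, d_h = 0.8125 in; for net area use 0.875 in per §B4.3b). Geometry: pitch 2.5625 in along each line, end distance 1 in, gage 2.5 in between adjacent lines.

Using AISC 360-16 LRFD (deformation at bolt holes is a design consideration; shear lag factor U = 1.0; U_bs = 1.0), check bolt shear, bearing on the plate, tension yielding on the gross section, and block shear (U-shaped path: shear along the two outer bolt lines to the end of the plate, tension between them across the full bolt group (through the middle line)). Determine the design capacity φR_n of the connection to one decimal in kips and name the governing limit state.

Bolt shear: A_b = π(0.75)²/4 = 0.44179 in². φR_n = 0.75 × 68 × 0.44179 × 12 × 1 = 270.4 kips.
Bearing (0.3125 in plate, F_u = 65 ksi): end bolts L_c = 1 − 0.8125/2 = 0.59375, R_n = min(1.2×0.59375×0.3125×65, 2.4×0.75×0.3125×65) = 14.473 kips/bolt; interior L_c = 2.5625 − 0.8125 = 1.75, R_n = 36.563 kips/bolt. φR_n = 0.75 × (3×14.473 + 9×36.563) = 279.4 kips.
Tension yield (gross): A_g = 8.6875×0.3125 = 2.7148 in². φR_n = 0.90 × 50 × 2.7148 = 122.2 kips.
Block shear: shear path 2×[1+3×2.5625] = 2×8.6875 in, A_gv = 5.4297, A_nv = 2×(8.6875 − 3.5×0.875)×0.3125 = 3.5156 in²; tension across gage: (5 − 2×0.875)×0.3125 = 1.0156 in². R_n = min(0.6×65×3.5156, 0.6×50×5.4297) + 1.0×65×1.0156 = min(137.11, 162.89) + 66.014 = 203.12 kips. φR_n = 0.75 × 203.12 = 152.3 kips.
Governing: min(270.4, 279.4, 122.2, 152.3) = 122.2 kips → gross-section yield.

122.2 kips (gross-section yield governs)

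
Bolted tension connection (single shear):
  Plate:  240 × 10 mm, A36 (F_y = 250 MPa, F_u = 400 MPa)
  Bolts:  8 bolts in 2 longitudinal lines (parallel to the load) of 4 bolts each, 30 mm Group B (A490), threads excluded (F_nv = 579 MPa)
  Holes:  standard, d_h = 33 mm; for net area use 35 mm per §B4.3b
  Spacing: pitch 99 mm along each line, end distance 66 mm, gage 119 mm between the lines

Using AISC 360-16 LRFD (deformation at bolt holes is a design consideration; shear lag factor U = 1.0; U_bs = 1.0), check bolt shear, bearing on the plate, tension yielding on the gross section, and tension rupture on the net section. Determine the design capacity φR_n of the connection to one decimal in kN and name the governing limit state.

510.0 kN (net-section rupture governs)

Bolt shear: A_b = π(30)²/4 = 706.86 mm². φR_n = 0.75 × 579 × 706.86 × 8 × 1 = 2455.6 kN.
Bearing (10 mm plate, F_u = 400 MPa): end bolts L_c = 66 − 33/2 = 49.5, R_n = min(1.2×49.5×10×400, 2.4×30×10×400) = 237.6 kN/bolt; interior L_c = 99 − 33 = 66, R_n = 288 kN/bolt. φR_n = 0.75 × (2×237.6 + 6×288) = 1652.4 kN.
Tension yield (gross): A_g = 240×10 = 2400 mm². φR_n = 0.90 × 250 × 2400 = 540.0 kN.
Tension rupture (net): A_n = (240 − 2×35)×10 = 1700 mm² (U = 1.0, A_e = A_n). φR_n = 0.75 × 400 × 1700 = 510.0 kN.
Governing: min(2455.6, 1652.4, 540.0, 510.0) = 510.0 kN → net-section rupture.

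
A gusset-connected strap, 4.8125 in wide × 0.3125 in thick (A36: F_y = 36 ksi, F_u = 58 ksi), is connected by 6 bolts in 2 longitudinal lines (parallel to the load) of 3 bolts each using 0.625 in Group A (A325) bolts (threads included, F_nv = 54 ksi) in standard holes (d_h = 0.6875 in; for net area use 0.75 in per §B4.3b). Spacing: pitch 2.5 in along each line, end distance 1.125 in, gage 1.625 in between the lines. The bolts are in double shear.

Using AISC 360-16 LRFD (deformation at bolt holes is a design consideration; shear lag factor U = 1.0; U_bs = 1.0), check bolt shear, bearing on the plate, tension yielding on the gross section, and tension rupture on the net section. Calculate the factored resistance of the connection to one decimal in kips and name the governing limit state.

45.0 kips (net-section rupture governs)

Bolt shear: A_b = π(0.625)²/4 = 0.3068 in². φR_n = 0.75 × 54 × 0.3068 × 6 × 2 = 149.1 kips.
Bearing (0.3125 in plate, F_u = 58 ksi): end bolts L_c = 1.125 − 0.6875/2 = 0.78125, R_n = min(1.2×0.78125×0.3125×58, 2.4×0.625×0.3125×58) = 16.992 kips/bolt; interior L_c = 2.5 − 0.6875 = 1.8125, R_n = 27.188 kips/bolt. φR_n = 0.75 × (2×16.992 + 4×27.188) = 107.1 kips.
Tension yield (gross): A_g = 4.8125×0.3125 = 1.5039 in². φR_n = 0.90 × 36 × 1.5039 = 48.7 kips.
Tension rupture (net): A_n = (4.8125 − 2×0.75)×0.3125 = 1.0352 in² (U = 1.0, A_e = A_n). φR_n = 0.75 × 58 × 1.0352 = 45.0 kips.
Governing: min(149.1, 107.1, 48.7, 45.0) = 45.0 kips → net-section rupture.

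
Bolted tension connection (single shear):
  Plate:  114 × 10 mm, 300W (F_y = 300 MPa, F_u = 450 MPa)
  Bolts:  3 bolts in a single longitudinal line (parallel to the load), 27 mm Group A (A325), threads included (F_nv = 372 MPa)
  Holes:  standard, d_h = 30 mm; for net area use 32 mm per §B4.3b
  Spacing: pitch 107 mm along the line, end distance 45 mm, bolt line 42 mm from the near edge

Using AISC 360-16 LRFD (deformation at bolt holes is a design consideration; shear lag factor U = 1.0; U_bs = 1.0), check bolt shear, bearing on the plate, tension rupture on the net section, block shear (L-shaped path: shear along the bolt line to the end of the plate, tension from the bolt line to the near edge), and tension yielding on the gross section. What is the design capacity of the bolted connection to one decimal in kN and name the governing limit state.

276.8 kN (net-section rupture governs)

Bolt shear: A_b = π(27)²/4 = 572.56 mm². φR_n = 0.75 × 372 × 572.56 × 3 × 1 = 479.2 kN.
Bearing (10 mm plate, F_u = 450 MPa): end bolts L_c = 45 − 30/2 = 30, R_n = min(1.2×30×10×450, 2.4×27×10×450) = 162 kN/bolt; interior L_c = 107 − 30 = 77, R_n = 291.6 kN/bolt. φR_n = 0.75 × (1×162 + 2×291.6) = 558.9 kN.
Tension rupture (net): A_n = (114 − 1×32)×10 = 820 mm² (U = 1.0, A_e = A_n). φR_n = 0.75 × 450 × 820 = 276.8 kN.
Block shear: shear path 1×[45+2×107] = 1×259 mm, A_gv = 2590, A_nv = 1×(259 − 2.5×32)×10 = 1790 mm²; tension to near edge: (42 − 0.5×32)×10 = 260 mm². R_n = min(0.6×450×1790, 0.6×300×2590) + 1.0×450×260 = min(483.3, 466.2) + 117 = 583.2 kN. φR_n = 0.75 × 583.2 = 437.4 kN.
Tension yield (gross): A_g = 114×10 = 1140 mm². φR_n = 0.90 × 300 × 1140 = 307.8 kN.
Governing: min(479.2, 558.9, 276.8, 437.4, 307.8) = 276.8 kN → net-section rupture.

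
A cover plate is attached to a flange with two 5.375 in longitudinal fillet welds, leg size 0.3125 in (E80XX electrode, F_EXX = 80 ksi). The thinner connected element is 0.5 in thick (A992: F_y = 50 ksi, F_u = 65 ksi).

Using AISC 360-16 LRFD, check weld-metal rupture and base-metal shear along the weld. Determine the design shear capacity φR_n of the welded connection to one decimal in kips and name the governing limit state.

85.5 kips (weld metal governs)

Weld metal: throat = 0.707×0.3125 = 0.22094 in, L = 2×5.375 = 10.75 in. φR_n = 0.75 × 0.6 × 80 × 0.22094 × 10.75 = 85.5 kips.
Base metal shear (0.5 in plate): yield φR_n = 1.0×0.6×50×0.5×10.75 = 161.3 kips; rupture φR_n = 0.75×0.6×65×0.5×10.75 = 157.2 kips; take 157.2 kips (rupture).
Governing: min(85.5, 157.2) = 85.5 kips → weld metal.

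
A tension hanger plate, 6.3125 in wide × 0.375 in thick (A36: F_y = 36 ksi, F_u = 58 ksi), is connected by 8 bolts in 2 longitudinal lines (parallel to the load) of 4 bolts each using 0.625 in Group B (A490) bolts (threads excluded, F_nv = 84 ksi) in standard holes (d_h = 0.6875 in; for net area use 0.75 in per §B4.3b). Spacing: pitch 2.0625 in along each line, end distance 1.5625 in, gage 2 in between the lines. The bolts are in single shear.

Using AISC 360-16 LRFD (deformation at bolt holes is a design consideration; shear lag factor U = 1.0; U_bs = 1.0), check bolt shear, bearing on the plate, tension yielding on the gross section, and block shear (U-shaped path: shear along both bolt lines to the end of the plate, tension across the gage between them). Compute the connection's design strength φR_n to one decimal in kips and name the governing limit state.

Bolt shear: A_b = π(0.625)²/4 = 0.3068 in². φR_n = 0.75 × 84 × 0.3068 × 8 × 1 = 154.6 kips.
Bearing (0.375 in plate, F_u = 58 ksi): end bolts L_c = 1.5625 − 0.6875/2 = 1.21875, R_n = min(1.2×1.21875×0.375×58, 2.4×0.625×0.375×58) = 31.809 kips/bolt; interior L_c = 2.0625 − 0.6875 = 1.375, R_n = 32.625 kips/bolt. φR_n = 0.75 × (2×31.809 + 6×32.625) = 194.5 kips.
Tension yield (gross): A_g = 6.3125×0.375 = 2.3672 in². φR_n = 0.90 × 36 × 2.3672 = 76.7 kips.
Block shear: shear path 2×[1.5625+3×2.0625] = 2×7.75 in, A_gv = 5.8125, A_nv = 2×(7.75 − 3.5×0.75)×0.375 = 3.8438 in²; tension across gage: (2 − 1×0.75)×0.375 = 0.46875 in². R_n = min(0.6×58×3.8438, 0.6×36×5.8125) + 1.0×58×0.46875 = min(133.76, 125.55) + 27.188 = 152.74 kips. φR_n = 0.75 × 152.74 = 114.6 kips.
Governing: min(154.6, 194.5, 76.7, 114.6) = 76.7 kips → gross-section yield.

76.7 kips (gross-section yield governs)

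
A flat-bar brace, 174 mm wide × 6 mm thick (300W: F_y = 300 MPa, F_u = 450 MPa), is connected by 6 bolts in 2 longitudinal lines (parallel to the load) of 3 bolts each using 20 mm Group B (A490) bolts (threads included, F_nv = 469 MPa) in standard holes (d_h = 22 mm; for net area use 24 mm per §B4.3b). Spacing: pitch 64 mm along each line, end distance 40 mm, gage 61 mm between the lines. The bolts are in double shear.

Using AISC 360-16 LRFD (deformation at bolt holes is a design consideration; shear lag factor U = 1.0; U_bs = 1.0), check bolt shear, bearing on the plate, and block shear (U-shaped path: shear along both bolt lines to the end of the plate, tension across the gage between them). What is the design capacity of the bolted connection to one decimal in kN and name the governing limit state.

337.4 kN (block shear governs)

Bolt shear: A_b = π(20)²/4 = 314.16 mm². φR_n = 0.75 × 469 × 314.16 × 6 × 2 = 1326.1 kN.
Bearing (6 mm plate, F_u = 450 MPa): end bolts L_c = 40 − 22/2 = 29, R_n = min(1.2×29×6×450, 2.4×20×6×450) = 93.96 kN/bolt; interior L_c = 64 − 22 = 42, R_n = 129.6 kN/bolt. φR_n = 0.75 × (2×93.96 + 4×129.6) = 529.7 kN.
Block shear: shear path 2×[40+2×64] = 2×168 mm, A_gv = 2016, A_nv = 2×(168 − 2.5×24)×6 = 1296 mm²; tension across gage: (61 − 1×24)×6 = 222 mm². R_n = min(0.6×450×1296, 0.6×300×2016) + 1.0×450×222 = min(349.92, 362.88) + 99.9 = 449.82 kN. φR_n = 0.75 × 449.82 = 337.4 kN.
Governing: min(1326.1, 529.7, 337.4) = 337.4 kN → block shear.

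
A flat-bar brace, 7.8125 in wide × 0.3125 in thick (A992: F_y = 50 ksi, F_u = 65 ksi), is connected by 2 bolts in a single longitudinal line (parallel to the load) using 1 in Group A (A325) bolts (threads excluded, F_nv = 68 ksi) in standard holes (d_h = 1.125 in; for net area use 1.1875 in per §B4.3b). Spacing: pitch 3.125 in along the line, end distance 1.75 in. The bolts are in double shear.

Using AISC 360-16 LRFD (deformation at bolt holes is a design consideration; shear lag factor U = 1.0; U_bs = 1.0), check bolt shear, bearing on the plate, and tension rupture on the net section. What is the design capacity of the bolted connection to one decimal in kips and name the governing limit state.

58.3 kips (bearing governs)

Bolt shear: A_b = π(1)²/4 = 0.7854 in². φR_n = 0.75 × 68 × 0.7854 × 2 × 2 = 160.2 kips.
Bearing (0.3125 in plate, F_u = 65 ksi): end bolts L_c = 1.75 − 1.125/2 = 1.1875, R_n = min(1.2×1.1875×0.3125×65, 2.4×1×0.3125×65) = 28.945 kips/bolt; interior L_c = 3.125 − 1.125 = 2, R_n = 48.75 kips/bolt. φR_n = 0.75 × (1×28.945 + 1×48.75) = 58.3 kips.
Tension rupture (net): A_n = (7.8125 − 1×1.1875)×0.3125 = 2.0703 in² (U = 1.0, A_e = A_n). φR_n = 0.75 × 65 × 2.0703 = 100.9 kips.
Governing: min(160.2, 58.3, 100.9) = 58.3 kips → bearing.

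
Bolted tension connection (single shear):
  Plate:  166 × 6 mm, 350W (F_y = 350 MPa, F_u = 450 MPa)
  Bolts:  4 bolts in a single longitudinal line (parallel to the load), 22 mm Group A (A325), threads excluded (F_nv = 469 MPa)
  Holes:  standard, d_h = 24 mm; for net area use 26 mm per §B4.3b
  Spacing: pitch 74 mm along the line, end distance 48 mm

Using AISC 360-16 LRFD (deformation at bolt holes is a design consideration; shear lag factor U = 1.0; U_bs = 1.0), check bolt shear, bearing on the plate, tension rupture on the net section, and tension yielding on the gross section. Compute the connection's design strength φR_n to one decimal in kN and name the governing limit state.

Bolt shear: A_b = π(22)²/4 = 380.13 mm². φR_n = 0.75 × 469 × 380.13 × 4 × 1 = 534.8 kN.
Bearing (6 mm plate, F_u = 450 MPa): end bolts L_c = 48 − 24/2 = 36, R_n = min(1.2×36×6×450, 2.4×22×6×450) = 116.64 kN/bolt; interior L_c = 74 − 24 = 50, R_n = 142.56 kN/bolt. φR_n = 0.75 × (1×116.64 + 3×142.56) = 408.2 kN.
Tension rupture (net): A_n = (166 − 1×26)×6 = 840 mm² (U = 1.0, A_e = A_n). φR_n = 0.75 × 450 × 840 = 283.5 kN.
Tension yield (gross): A_g = 166×6 = 996 mm². φR_n = 0.90 × 350 × 996 = 313.7 kN.
Governing: min(534.8, 408.2, 283.5, 313.7) = 283.5 kN → net-section rupture.

283.5 kN (net-section rupture governs)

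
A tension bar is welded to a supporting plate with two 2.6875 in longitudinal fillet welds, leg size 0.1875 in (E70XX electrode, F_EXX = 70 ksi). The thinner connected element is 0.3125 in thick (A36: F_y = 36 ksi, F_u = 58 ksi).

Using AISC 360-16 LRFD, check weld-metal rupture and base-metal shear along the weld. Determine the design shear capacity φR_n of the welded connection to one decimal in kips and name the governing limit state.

Weld metal: throat = 0.707×0.1875 = 0.13256 in, L = 2×2.6875 = 5.375 in. φR_n = 0.75 × 0.6 × 70 × 0.13256 × 5.375 = 22.4 kips.
Base metal shear (0.3125 in plate): yield φR_n = 1.0×0.6×36×0.3125×5.375 = 36.3 kips; rupture φR_n = 0.75×0.6×58×0.3125×5.375 = 43.8 kips; take 36.3 kips (yield).
Governing: min(22.4, 36.3) = 22.4 kips → weld metal.

22.4 kips (weld metal governs)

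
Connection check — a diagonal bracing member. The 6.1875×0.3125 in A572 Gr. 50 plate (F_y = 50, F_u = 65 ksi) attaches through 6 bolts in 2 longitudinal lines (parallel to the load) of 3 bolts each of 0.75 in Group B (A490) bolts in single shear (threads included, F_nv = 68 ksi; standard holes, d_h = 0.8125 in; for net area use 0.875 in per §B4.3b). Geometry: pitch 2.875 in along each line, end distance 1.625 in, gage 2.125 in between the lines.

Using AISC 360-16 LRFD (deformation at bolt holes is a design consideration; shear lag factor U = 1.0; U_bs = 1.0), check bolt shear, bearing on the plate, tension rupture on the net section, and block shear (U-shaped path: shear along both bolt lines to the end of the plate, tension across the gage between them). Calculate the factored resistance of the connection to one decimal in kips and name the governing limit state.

67.6 kips (net-section rupture governs)

Bolt shear: A_b = π(0.75)²/4 = 0.44179 in². φR_n = 0.75 × 68 × 0.44179 × 6 × 1 = 135.2 kips.
Bearing (0.3125 in plate, F_u = 65 ksi): end bolts L_c = 1.625 − 0.8125/2 = 1.21875, R_n = min(1.2×1.21875×0.3125×65, 2.4×0.75×0.3125×65) = 29.707 kips/bolt; interior L_c = 2.875 − 0.8125 = 2.0625, R_n = 36.563 kips/bolt. φR_n = 0.75 × (2×29.707 + 4×36.563) = 154.2 kips.
Tension rupture (net): A_n = (6.1875 − 2×0.875)×0.3125 = 1.3867 in² (U = 1.0, A_e = A_n). φR_n = 0.75 × 65 × 1.3867 = 67.6 kips.
Block shear: shear path 2×[1.625+2×2.875] = 2×7.375 in, A_gv = 4.6094, A_nv = 2×(7.375 − 2.5×0.875)×0.3125 = 3.2422 in²; tension across gage: (2.125 − 1×0.875)×0.3125 = 0.39063 in². R_n = min(0.6×65×3.2422, 0.6×50×4.6094) + 1.0×65×0.39063 = min(126.45, 138.28) + 25.391 = 151.84 kips. φR_n = 0.75 × 151.84 = 113.9 kips.
Governing: min(135.2, 154.2, 67.6, 113.9) = 67.6 kips → net-section rupture.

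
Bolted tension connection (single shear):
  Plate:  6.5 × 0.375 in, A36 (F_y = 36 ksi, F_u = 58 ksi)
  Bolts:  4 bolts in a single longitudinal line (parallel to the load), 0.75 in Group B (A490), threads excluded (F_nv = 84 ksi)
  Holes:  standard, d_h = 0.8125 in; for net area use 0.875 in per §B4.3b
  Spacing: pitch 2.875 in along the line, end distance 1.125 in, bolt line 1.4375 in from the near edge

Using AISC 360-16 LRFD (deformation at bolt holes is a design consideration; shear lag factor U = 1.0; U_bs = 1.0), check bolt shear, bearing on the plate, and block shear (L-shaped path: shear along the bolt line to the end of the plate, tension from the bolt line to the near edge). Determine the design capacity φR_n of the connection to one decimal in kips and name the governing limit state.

Bolt shear: A_b = π(0.75)²/4 = 0.44179 in². φR_n = 0.75 × 84 × 0.44179 × 4 × 1 = 111.3 kips.
Bearing (0.375 in plate, F_u = 58 ksi): end bolts L_c = 1.125 − 0.8125/2 = 0.71875, R_n = min(1.2×0.71875×0.375×58, 2.4×0.75×0.375×58) = 18.759 kips/bolt; interior L_c = 2.875 − 0.8125 = 2.0625, R_n = 39.15 kips/bolt. φR_n = 0.75 × (1×18.759 + 3×39.15) = 102.2 kips.
Block shear: shear path 1×[1.125+3×2.875] = 1×9.75 in, A_gv = 3.6563, A_nv = 1×(9.75 − 3.5×0.875)×0.375 = 2.5078 in²; tension to near edge: (1.4375 − 0.5×0.875)×0.375 = 0.375 in². R_n = min(0.6×58×2.5078, 0.6×36×3.6563) + 1.0×58×0.375 = min(87.271, 78.976) + 21.75 = 100.73 kips. φR_n = 0.75 × 100.73 = 75.5 kips.
Governing: min(111.3, 102.2, 75.5) = 75.5 kips → block shear.

75.5 kips (block shear governs)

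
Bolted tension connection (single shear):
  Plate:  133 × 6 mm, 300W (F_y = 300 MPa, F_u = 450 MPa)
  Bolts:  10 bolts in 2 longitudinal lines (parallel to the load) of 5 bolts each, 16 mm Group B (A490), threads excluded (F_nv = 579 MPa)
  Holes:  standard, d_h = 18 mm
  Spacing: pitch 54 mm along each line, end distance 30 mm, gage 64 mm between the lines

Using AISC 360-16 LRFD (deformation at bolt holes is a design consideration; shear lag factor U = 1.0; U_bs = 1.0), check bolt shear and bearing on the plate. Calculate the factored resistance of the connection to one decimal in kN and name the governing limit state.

Bolt shear: A_b = π(16)²/4 = 201.06 mm². φR_n = 0.75 × 579 × 201.06 × 10 × 1 = 873.1 kN.
Bearing (6 mm plate, F_u = 450 MPa): end bolts L_c = 30 − 18/2 = 21, R_n = min(1.2×21×6×450, 2.4×16×6×450) = 68.04 kN/bolt; interior L_c = 54 − 18 = 36, R_n = 103.68 kN/bolt. φR_n = 0.75 × (2×68.04 + 8×103.68) = 724.1 kN.
Governing: min(873.1, 724.1) = 724.1 kN → bearing.

724.1 kN (bearing governs)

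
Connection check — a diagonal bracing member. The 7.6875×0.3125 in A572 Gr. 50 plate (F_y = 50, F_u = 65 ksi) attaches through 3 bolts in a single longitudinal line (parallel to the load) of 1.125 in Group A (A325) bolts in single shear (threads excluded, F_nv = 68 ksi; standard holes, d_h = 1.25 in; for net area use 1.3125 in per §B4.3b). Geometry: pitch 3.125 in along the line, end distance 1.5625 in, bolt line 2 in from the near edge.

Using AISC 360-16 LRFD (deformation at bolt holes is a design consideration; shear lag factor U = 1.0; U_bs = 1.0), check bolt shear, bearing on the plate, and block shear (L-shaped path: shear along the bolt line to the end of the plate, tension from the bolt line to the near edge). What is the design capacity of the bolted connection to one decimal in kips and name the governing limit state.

61.9 kips (block shear governs)

Bolt shear: A_b = π(1.125)²/4 = 0.99402 in². φR_n = 0.75 × 68 × 0.99402 × 3 × 1 = 152.1 kips.
Bearing (0.3125 in plate, F_u = 65 ksi): end bolts L_c = 1.5625 − 1.25/2 = 0.9375, R_n = min(1.2×0.9375×0.3125×65, 2.4×1.125×0.3125×65) = 22.852 kips/bolt; interior L_c = 3.125 − 1.25 = 1.875, R_n = 45.703 kips/bolt. φR_n = 0.75 × (1×22.852 + 2×45.703) = 85.7 kips.
Block shear: shear path 1×[1.5625+2×3.125] = 1×7.8125 in, A_gv = 2.4414, A_nv = 1×(7.8125 − 2.5×1.3125)×0.3125 = 1.416 in²; tension to near edge: (2 − 0.5×1.3125)×0.3125 = 0.41992 in². R_n = min(0.6×65×1.416, 0.6×50×2.4414) + 1.0×65×0.41992 = min(55.224, 73.242) + 27.295 = 82.519 kips. φR_n = 0.75 × 82.519 = 61.9 kips.
Governing: min(152.1, 85.7, 61.9) = 61.9 kips → block shear.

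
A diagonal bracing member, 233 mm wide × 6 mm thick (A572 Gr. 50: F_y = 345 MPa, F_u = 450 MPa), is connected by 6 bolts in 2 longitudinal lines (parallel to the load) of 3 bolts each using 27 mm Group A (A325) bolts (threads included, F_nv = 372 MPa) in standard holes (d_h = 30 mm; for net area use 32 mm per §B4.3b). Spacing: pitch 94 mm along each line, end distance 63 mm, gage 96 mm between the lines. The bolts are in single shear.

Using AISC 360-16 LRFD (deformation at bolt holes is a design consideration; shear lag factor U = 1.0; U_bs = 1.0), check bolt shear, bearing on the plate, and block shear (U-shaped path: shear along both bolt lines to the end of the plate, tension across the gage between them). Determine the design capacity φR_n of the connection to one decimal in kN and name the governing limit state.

545.1 kN (block shear governs)

Bolt shear: A_b = π(27)²/4 = 572.56 mm². φR_n = 0.75 × 372 × 572.56 × 6 × 1 = 958.5 kN.
Bearing (6 mm plate, F_u = 450 MPa): end bolts L_c = 63 − 30/2 = 48, R_n = min(1.2×48×6×450, 2.4×27×6×450) = 155.52 kN/bolt; interior L_c = 94 − 30 = 64, R_n = 174.96 kN/bolt. φR_n = 0.75 × (2×155.52 + 4×174.96) = 758.2 kN.
Block shear: shear path 2×[63+2×94] = 2×251 mm, A_gv = 3012, A_nv = 2×(251 − 2.5×32)×6 = 2052 mm²; tension across gage: (96 − 1×32)×6 = 384 mm². R_n = min(0.6×450×2052, 0.6×345×3012) + 1.0×450×384 = min(554.04, 623.48) + 172.8 = 726.84 kN. φR_n = 0.75 × 726.84 = 545.1 kN.
Governing: min(958.5, 758.2, 545.1) = 545.1 kN → block shear.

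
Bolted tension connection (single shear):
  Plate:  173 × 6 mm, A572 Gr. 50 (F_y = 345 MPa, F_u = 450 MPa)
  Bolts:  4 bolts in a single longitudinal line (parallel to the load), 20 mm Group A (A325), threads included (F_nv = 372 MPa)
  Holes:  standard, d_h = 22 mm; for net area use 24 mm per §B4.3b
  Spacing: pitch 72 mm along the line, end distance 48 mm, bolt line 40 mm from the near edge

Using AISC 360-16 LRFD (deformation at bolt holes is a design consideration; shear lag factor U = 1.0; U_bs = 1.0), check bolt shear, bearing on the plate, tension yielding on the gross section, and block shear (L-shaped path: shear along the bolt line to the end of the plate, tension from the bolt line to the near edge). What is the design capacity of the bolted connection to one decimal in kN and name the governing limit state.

275.4 kN (block shear governs)

Bolt shear: A_b = π(20)²/4 = 314.16 mm². φR_n = 0.75 × 372 × 314.16 × 4 × 1 = 350.6 kN.
Bearing (6 mm plate, F_u = 450 MPa): end bolts L_c = 48 − 22/2 = 37, R_n = min(1.2×37×6×450, 2.4×20×6×450) = 119.88 kN/bolt; interior L_c = 72 − 22 = 50, R_n = 129.6 kN/bolt. φR_n = 0.75 × (1×119.88 + 3×129.6) = 381.5 kN.
Tension yield (gross): A_g = 173×6 = 1038 mm². φR_n = 0.90 × 345 × 1038 = 322.3 kN.
Block shear: shear path 1×[48+3×72] = 1×264 mm, A_gv = 1584, A_nv = 1×(264 − 3.5×24)×6 = 1080 mm²; tension to near edge: (40 − 0.5×24)×6 = 168 mm². R_n = min(0.6×450×1080, 0.6×345×1584) + 1.0×450×168 = min(291.6, 327.89) + 75.6 = 367.2 kN. φR_n = 0.75 × 367.2 = 275.4 kN.
Governing: min(350.6, 381.5, 322.3, 275.4) = 275.4 kN → block shear.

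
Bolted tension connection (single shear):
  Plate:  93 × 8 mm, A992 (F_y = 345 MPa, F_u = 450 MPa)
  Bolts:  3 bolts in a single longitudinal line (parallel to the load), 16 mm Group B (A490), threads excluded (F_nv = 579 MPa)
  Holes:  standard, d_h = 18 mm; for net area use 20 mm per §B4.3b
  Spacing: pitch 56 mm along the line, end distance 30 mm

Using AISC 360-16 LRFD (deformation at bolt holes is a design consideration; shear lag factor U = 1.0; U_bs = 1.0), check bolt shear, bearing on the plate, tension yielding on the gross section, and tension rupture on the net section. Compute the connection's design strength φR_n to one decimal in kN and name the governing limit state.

197.1 kN (net-section rupture governs)

Bolt shear: A_b = π(16)²/4 = 201.06 mm². φR_n = 0.75 × 579 × 201.06 × 3 × 1 = 261.9 kN.
Bearing (8 mm plate, F_u = 450 MPa): end bolts L_c = 30 − 18/2 = 21, R_n = min(1.2×21×8×450, 2.4×16×8×450) = 90.72 kN/bolt; interior L_c = 56 − 18 = 38, R_n = 138.24 kN/bolt. φR_n = 0.75 × (1×90.72 + 2×138.24) = 275.4 kN.
Tension yield (gross): A_g = 93×8 = 744 mm². φR_n = 0.90 × 345 × 744 = 231.0 kN.
Tension rupture (net): A_n = (93 − 1×20)×8 = 584 mm² (U = 1.0, A_e = A_n). φR_n = 0.75 × 450 × 584 = 197.1 kN.
Governing: min(261.9, 275.4, 231.0, 197.1) = 197.1 kN → net-section rupture.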